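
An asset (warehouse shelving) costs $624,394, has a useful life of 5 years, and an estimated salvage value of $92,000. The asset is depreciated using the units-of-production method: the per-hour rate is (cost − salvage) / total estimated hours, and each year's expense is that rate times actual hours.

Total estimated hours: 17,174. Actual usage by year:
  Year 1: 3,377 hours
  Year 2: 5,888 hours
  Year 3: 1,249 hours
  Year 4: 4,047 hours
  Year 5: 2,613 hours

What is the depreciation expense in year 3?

Depreciable base = $624,394 − $92,000 = $532,394.
Rate = $532,394 / 17,174 hours = $31 per hour.
Year 1: 3,377 × $31 = $104,687. Book value $519,707.
Year 2: 5,888 × $31 = $182,528. Book value $337,179.
Year 3: 1,249 × $31 = $38,719. Book value $298,460.

$38,719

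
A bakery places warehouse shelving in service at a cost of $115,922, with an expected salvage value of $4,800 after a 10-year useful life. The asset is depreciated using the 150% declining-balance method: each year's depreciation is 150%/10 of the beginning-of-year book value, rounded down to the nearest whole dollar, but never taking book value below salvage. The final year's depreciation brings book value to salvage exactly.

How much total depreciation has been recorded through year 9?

$89,070

Depreciable base = $115,922 − $4,800 = $111,122.
Year 1: ⌊$115,922 × 150%/10⌋ = $17,388. Book value $98,534.
Year 2: ⌊$98,534 × 150%/10⌋ = $14,780. Book value $83,754.
Year 3: ⌊$83,754 × 150%/10⌋ = $12,563. Book value $71,191.
Year 4: ⌊$71,191 × 150%/10⌋ = $10,678. Book value $60,513.
Year 5: ⌊$60,513 × 150%/10⌋ = $9,076. Book value $51,437.
Year 6: ⌊$51,437 × 150%/10⌋ = $7,715. Book value $43,722.
Year 7: ⌊$43,722 × 150%/10⌋ = $6,558. Book value $37,164.
Year 8: ⌊$37,164 × 150%/10⌋ = $5,574. Book value $31,590.
Year 9: ⌊$31,590 × 150%/10⌋ = $4,738. Book value $26,852.
Accumulated through year 9 = $115,922 − $26,852 = $89,070.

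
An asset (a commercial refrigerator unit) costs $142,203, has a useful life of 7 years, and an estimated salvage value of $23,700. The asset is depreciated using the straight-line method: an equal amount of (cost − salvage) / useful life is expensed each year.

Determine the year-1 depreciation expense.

Depreciable base = $142,203 − $23,700 = $118,503.
Annual expense = $118,503 / 7 = $16,929.

$16,929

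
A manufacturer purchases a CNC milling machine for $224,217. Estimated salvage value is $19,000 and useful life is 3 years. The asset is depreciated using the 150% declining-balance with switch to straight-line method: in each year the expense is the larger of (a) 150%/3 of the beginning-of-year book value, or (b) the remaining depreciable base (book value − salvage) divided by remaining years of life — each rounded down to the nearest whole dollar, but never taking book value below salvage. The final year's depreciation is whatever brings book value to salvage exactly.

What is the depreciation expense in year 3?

$37,055

Depreciable base = $224,217 − $19,000 = $205,217.
Year 1: DB = ⌊$224,217 × 150%/3⌋ = $112,108; SL = ⌊$205,217/3⌋ = $68,405 → take DB $112,108. Book value $112,109.
Year 2: DB = ⌊$112,109 × 150%/3⌋ = $56,054; SL = ⌊$93,109/2⌋ = $46,554 → take DB $56,054. Book value $56,055.
Year 3 (final): $56,055 − $19,000 = $37,055. Book value $19,000.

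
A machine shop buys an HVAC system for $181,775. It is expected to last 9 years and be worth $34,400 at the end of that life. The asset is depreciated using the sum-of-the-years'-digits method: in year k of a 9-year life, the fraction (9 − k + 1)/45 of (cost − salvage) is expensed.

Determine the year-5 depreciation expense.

$16,375

Depreciable base = $181,775 − $34,400 = $147,375.
Sum of the years' digits = 9+8+7+6+5+4+3+2+1 = 45.
Year 1: $147,375 × 9/45 = $29,475. Book value $152,300.
Year 2: $147,375 × 8/45 = $26,200. Book value $126,100.
Year 3: $147,375 × 7/45 = $22,925. Book value $103,175.
Year 4: $147,375 × 6/45 = $19,650. Book value $83,525.
Year 5: $147,375 × 5/45 = $16,375. Book value $67,150.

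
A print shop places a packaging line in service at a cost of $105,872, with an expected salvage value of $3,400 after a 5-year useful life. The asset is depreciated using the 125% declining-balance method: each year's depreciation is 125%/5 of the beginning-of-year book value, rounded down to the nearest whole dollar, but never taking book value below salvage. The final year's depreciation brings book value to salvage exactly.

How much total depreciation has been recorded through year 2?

$46,319

Depreciable base = $105,872 − $3,400 = $102,472.
Year 1: ⌊$105,872 × 125%/5⌋ = $26,468. Book value $79,404.
Year 2: ⌊$79,404 × 125%/5⌋ = $19,851. Book value $59,553.
Accumulated through year 2 = $105,872 − $59,553 = $46,319.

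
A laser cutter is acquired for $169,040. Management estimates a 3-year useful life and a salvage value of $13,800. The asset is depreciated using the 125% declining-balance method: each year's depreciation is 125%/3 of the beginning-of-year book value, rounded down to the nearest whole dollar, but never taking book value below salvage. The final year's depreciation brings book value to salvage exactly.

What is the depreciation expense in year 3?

$43,721

Depreciable base = $169,040 − $13,800 = $155,240.
Year 1: ⌊$169,040 × 125%/3⌋ = $70,433. Book value $98,607.
Year 2: ⌊$98,607 × 125%/3⌋ = $41,086. Book value $57,521.
Year 3 (final): $57,521 − $13,800 = $43,721. Book value $13,800.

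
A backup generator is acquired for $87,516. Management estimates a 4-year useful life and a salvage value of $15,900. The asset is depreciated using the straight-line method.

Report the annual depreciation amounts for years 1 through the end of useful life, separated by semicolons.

Depreciable base = $87,516 − $15,900 = $71,616.
Annual expense = $71,616 / 4 = $17,904.
End of year 1: book value $69,612.
End of year 2: book value $51,708.
End of year 3: book value $33,804.
End of year 4: book value $15,900.

$17,904; $17,904; $17,904; $17,904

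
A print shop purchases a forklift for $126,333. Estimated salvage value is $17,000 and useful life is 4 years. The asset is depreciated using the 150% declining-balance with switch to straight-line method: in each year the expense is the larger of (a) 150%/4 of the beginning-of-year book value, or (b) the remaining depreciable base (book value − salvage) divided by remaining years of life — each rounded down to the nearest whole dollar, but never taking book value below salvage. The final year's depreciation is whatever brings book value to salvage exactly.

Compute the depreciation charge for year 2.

$29,609

Depreciable base = $126,333 − $17,000 = $109,333.
Year 1: DB = ⌊$126,333 × 150%/4⌋ = $47,374; SL = ⌊$109,333/4⌋ = $27,333 → take DB $47,374. Book value $78,959.
Year 2: DB = ⌊$78,959 × 150%/4⌋ = $29,609; SL = ⌊$61,959/3⌋ = $20,653 → take DB $29,609. Book value $49,350.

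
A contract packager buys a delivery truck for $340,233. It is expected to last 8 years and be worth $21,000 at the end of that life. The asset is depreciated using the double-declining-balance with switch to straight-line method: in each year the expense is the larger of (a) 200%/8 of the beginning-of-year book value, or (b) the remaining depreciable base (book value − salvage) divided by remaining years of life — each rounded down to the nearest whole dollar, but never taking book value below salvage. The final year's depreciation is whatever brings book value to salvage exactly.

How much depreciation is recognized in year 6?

Depreciable base = $340,233 − $21,000 = $319,233.
Year 1: DB = ⌊$340,233 × 200%/8⌋ = $85,058; SL = ⌊$319,233/8⌋ = $39,904 → take DB $85,058. Book value $255,175.
Year 2: DB = ⌊$255,175 × 200%/8⌋ = $63,793; SL = ⌊$234,175/7⌋ = $33,453 → take DB $63,793. Book value $191,382.
Year 3: DB = ⌊$191,382 × 200%/8⌋ = $47,845; SL = ⌊$170,382/6⌋ = $28,397 → take DB $47,845. Book value $143,537.
Year 4: DB = ⌊$143,537 × 200%/8⌋ = $35,884; SL = ⌊$122,537/5⌋ = $24,507 → take DB $35,884. Book value $107,653.
Year 5: DB = ⌊$107,653 × 200%/8⌋ = $26,913; SL = ⌊$86,653/4⌋ = $21,663 → take DB $26,913. Book value $80,740.
Year 6: DB = ⌊$80,740 × 200%/8⌋ = $20,185; SL = ⌊$59,740/3⌋ = $19,913 → take DB $20,185. Book value $60,555.

$20,185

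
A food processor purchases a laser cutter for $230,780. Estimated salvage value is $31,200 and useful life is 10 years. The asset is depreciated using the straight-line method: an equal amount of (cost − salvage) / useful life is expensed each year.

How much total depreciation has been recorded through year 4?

Depreciable base = $230,780 − $31,200 = $199,580.
Annual expense = $199,580 / 10 = $19,958.
End of year 1: book value $210,822.
End of year 2: book value $190,864.
End of year 3: book value $170,906.
End of year 4: book value $150,948.
Accumulated through year 4 = $230,780 − $150,948 = $79,832.

$79,832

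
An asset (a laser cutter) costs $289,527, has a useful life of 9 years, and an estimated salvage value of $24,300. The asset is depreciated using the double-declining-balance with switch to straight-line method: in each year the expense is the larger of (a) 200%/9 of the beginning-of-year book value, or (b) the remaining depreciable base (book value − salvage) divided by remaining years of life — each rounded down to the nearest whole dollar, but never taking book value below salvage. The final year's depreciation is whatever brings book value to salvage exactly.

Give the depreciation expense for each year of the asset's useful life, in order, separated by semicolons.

Depreciable base = $289,527 − $24,300 = $265,227.
Year 1: DB = ⌊$289,527 × 200%/9⌋ = $64,339; SL = ⌊$265,227/9⌋ = $29,469 → take DB $64,339. Book value $225,188.
Year 2: DB = ⌊$225,188 × 200%/9⌋ = $50,041; SL = ⌊$200,888/8⌋ = $25,111 → take DB $50,041. Book value $175,147.
Year 3: DB = ⌊$175,147 × 200%/9⌋ = $38,921; SL = ⌊$150,847/7⌋ = $21,549 → take DB $38,921. Book value $136,226.
Year 4: DB = ⌊$136,226 × 200%/9⌋ = $30,272; SL = ⌊$111,926/6⌋ = $18,654 → take DB $30,272. Book value $105,954.
Year 5: DB = ⌊$105,954 × 200%/9⌋ = $23,545; SL = ⌊$81,654/5⌋ = $16,330 → take DB $23,545. Book value $82,409.
Year 6: DB = ⌊$82,409 × 200%/9⌋ = $18,313; SL = ⌊$58,109/4⌋ = $14,527 → take DB $18,313. Book value $64,096.
Year 7: DB = ⌊$64,096 × 200%/9⌋ = $14,243; SL = ⌊$39,796/3⌋ = $13,265 → take DB $14,243. Book value $49,853.
Year 8: DB = ⌊$49,853 × 200%/9⌋ = $11,078; SL = ⌊$25,553/2⌋ = $12,776 → take SL $12,776. Book value $37,077.
Year 9 (final): $37,077 − $24,300 = $12,777. Book value $24,300.

$64,339; $50,041; $38,921; $30,272; $23,545; $18,313; $14,243; $12,776; $12,777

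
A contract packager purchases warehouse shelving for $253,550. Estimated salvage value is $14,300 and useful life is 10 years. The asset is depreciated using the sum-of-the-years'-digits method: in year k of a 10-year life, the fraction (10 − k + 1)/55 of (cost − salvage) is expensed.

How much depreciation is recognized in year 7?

$17,400

Depreciable base = $253,550 − $14,300 = $239,250.
Sum of the years' digits = 10+9+8+7+6+5+4+3+2+1 = 55.
Year 1: $239,250 × 10/55 = $43,500. Book value $210,050.
Year 2: $239,250 × 9/55 = $39,150. Book value $170,900.
Year 3: $239,250 × 8/55 = $34,800. Book value $136,100.
Year 4: $239,250 × 7/55 = $30,450. Book value $105,650.
Year 5: $239,250 × 6/55 = $26,100. Book value $79,550.
Year 6: $239,250 × 5/55 = $21,750. Book value $57,800.
Year 7: $239,250 × 4/55 = $17,400. Book value $40,400.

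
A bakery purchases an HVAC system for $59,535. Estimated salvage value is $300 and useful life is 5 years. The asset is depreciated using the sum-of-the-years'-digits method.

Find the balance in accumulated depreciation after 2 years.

$35,541

Depreciable base = $59,535 − $300 = $59,235.
Sum of the years' digits = 5+4+3+2+1 = 15.
Year 1: $59,235 × 5/15 = $19,745. Book value $39,790.
Year 2: $59,235 × 4/15 = $15,796. Book value $23,994.
Accumulated through year 2 = $59,535 − $23,994 = $35,541.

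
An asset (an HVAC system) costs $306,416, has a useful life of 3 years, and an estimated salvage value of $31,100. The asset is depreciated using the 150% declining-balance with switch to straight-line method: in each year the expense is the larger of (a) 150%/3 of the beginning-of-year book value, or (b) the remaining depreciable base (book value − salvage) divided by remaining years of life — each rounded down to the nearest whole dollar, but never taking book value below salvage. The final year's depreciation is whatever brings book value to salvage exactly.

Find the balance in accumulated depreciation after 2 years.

$229,812

Depreciable base = $306,416 − $31,100 = $275,316.
Year 1: DB = ⌊$306,416 × 150%/3⌋ = $153,208; SL = ⌊$275,316/3⌋ = $91,772 → take DB $153,208. Book value $153,208.
Year 2: DB = ⌊$153,208 × 150%/3⌋ = $76,604; SL = ⌊$122,108/2⌋ = $61,054 → take DB $76,604. Book value $76,604.
Accumulated through year 2 = $306,416 − $76,604 = $229,812.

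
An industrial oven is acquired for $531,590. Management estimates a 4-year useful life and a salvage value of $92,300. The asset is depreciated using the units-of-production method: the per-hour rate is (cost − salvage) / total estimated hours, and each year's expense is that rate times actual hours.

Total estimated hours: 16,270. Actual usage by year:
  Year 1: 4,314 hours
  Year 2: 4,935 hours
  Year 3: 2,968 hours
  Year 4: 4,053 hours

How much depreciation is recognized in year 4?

Depreciable base = $531,590 − $92,300 = $439,290.
Rate = $439,290 / 16,270 hours = $27 per hour.
Year 1: 4,314 × $27 = $116,478. Book value $415,112.
Year 2: 4,935 × $27 = $133,245. Book value $281,867.
Year 3: 2,968 × $27 = $80,136. Book value $201,731.
Year 4: 4,053 × $27 = $109,431. Book value $92,300.

$109,431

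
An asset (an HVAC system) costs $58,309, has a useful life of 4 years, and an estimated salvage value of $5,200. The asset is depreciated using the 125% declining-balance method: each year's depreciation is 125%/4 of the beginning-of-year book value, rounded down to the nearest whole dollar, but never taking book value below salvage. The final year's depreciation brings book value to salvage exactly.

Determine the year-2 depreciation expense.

$12,527

Depreciable base = $58,309 − $5,200 = $53,109.
Year 1: ⌊$58,309 × 125%/4⌋ = $18,221. Book value $40,088.
Year 2: ⌊$40,088 × 125%/4⌋ = $12,527. Book value $27,561.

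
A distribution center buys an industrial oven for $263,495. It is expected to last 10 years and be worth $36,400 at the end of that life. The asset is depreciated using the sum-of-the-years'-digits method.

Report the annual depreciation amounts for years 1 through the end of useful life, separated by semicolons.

$41,290; $37,161; $33,032; $28,903; $24,774; $20,645; $16,516; $12,387; $8,258; $4,129

Depreciable base = $263,495 − $36,400 = $227,095.
Sum of the years' digits = 10+9+8+7+6+5+4+3+2+1 = 55.
Year 1: $227,095 × 10/55 = $41,290. Book value $222,205.
Year 2: $227,095 × 9/55 = $37,161. Book value $185,044.
Year 3: $227,095 × 8/55 = $33,032. Book value $152,012.
Year 4: $227,095 × 7/55 = $28,903. Book value $123,109.
Year 5: $227,095 × 6/55 = $24,774. Book value $98,335.
Year 6: $227,095 × 5/55 = $20,645. Book value $77,690.
Year 7: $227,095 × 4/55 = $16,516. Book value $61,174.
Year 8: $227,095 × 3/55 = $12,387. Book value $48,787.
Year 9: $227,095 × 2/55 = $8,258. Book value $40,529.
Year 10: $227,095 × 1/55 = $4,129. Book value $36,400.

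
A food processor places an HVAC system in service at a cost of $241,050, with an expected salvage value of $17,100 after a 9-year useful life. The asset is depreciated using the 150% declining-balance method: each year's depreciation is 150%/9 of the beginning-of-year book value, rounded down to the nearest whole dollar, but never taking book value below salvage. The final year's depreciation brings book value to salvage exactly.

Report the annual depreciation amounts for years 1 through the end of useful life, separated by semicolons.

$40,175; $33,479; $27,899; $23,249; $19,374; $16,145; $13,454; $11,212; $38,963

Depreciable base = $241,050 − $17,100 = $223,950.
Year 1: ⌊$241,050 × 150%/9⌋ = $40,175. Book value $200,875.
Year 2: ⌊$200,875 × 150%/9⌋ = $33,479. Book value $167,396.
Year 3: ⌊$167,396 × 150%/9⌋ = $27,899. Book value $139,497.
Year 4: ⌊$139,497 × 150%/9⌋ = $23,249. Book value $116,248.
Year 5: ⌊$116,248 × 150%/9⌋ = $19,374. Book value $96,874.
Year 6: ⌊$96,874 × 150%/9⌋ = $16,145. Book value $80,729.
Year 7: ⌊$80,729 × 150%/9⌋ = $13,454. Book value $67,275.
Year 8: ⌊$67,275 × 150%/9⌋ = $11,212. Book value $56,063.
Year 9 (final): $56,063 − $17,100 = $38,963. Book value $17,100.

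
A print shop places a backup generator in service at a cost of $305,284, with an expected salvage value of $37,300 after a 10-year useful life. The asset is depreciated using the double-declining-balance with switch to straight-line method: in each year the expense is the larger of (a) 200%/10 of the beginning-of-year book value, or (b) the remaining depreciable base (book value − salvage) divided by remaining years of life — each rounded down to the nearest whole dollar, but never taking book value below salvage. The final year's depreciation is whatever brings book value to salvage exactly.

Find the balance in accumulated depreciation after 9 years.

Depreciable base = $305,284 − $37,300 = $267,984.
Year 1: DB = ⌊$305,284 × 200%/10⌋ = $61,056; SL = ⌊$267,984/10⌋ = $26,798 → take DB $61,056. Book value $244,228.
Year 2: DB = ⌊$244,228 × 200%/10⌋ = $48,845; SL = ⌊$206,928/9⌋ = $22,992 → take DB $48,845. Book value $195,383.
Year 3: DB = ⌊$195,383 × 200%/10⌋ = $39,076; SL = ⌊$158,083/8⌋ = $19,760 → take DB $39,076. Book value $156,307.
Year 4: DB = ⌊$156,307 × 200%/10⌋ = $31,261; SL = ⌊$119,007/7⌋ = $17,001 → take DB $31,261. Book value $125,046.
Year 5: DB = ⌊$125,046 × 200%/10⌋ = $25,009; SL = ⌊$87,746/6⌋ = $14,624 → take DB $25,009. Book value $100,037.
Year 6: DB = ⌊$100,037 × 200%/10⌋ = $20,007; SL = ⌊$62,737/5⌋ = $12,547 → take DB $20,007. Book value $80,030.
Year 7: DB = ⌊$80,030 × 200%/10⌋ = $16,006; SL = ⌊$42,730/4⌋ = $10,682 → take DB $16,006. Book value $64,024.
Year 8: DB = ⌊$64,024 × 200%/10⌋ = $12,804; SL = ⌊$26,724/3⌋ = $8,908 → take DB $12,804. Book value $51,220.
Year 9: DB = ⌊$51,220 × 200%/10⌋ = $10,244; SL = ⌊$13,920/2⌋ = $6,960 → take DB $10,244. Book value $40,976.
Accumulated through year 9 = $305,284 − $40,976 = $264,308.

$264,308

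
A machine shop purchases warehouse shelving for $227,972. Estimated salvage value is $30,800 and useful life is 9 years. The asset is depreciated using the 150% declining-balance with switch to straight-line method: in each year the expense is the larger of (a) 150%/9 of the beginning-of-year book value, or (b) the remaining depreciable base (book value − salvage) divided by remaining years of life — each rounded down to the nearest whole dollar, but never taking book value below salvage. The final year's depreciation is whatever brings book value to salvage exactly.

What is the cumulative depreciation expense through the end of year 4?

Depreciable base = $227,972 − $30,800 = $197,172.
Year 1: DB = ⌊$227,972 × 150%/9⌋ = $37,995; SL = ⌊$197,172/9⌋ = $21,908 → take DB $37,995. Book value $189,977.
Year 2: DB = ⌊$189,977 × 150%/9⌋ = $31,662; SL = ⌊$159,177/8⌋ = $19,897 → take DB $31,662. Book value $158,315.
Year 3: DB = ⌊$158,315 × 150%/9⌋ = $26,385; SL = ⌊$127,515/7⌋ = $18,216 → take DB $26,385. Book value $131,930.
Year 4: DB = ⌊$131,930 × 150%/9⌋ = $21,988; SL = ⌊$101,130/6⌋ = $16,855 → take DB $21,988. Book value $109,942.
Accumulated through year 4 = $227,972 − $109,942 = $118,030.

$118,030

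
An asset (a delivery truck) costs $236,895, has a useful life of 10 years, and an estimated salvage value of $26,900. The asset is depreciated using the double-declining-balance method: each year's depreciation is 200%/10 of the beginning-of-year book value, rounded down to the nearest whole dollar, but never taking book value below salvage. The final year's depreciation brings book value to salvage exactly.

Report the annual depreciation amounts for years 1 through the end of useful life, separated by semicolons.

Depreciable base = $236,895 − $26,900 = $209,995.
Year 1: ⌊$236,895 × 200%/10⌋ = $47,379. Book value $189,516.
Year 2: ⌊$189,516 × 200%/10⌋ = $37,903. Book value $151,613.
Year 3: ⌊$151,613 × 200%/10⌋ = $30,322. Book value $121,291.
Year 4: ⌊$121,291 × 200%/10⌋ = $24,258. Book value $97,033.
Year 5: ⌊$97,033 × 200%/10⌋ = $19,406. Book value $77,627.
Year 6: ⌊$77,627 × 200%/10⌋ = $15,525. Book value $62,102.
Year 7: ⌊$62,102 × 200%/10⌋ = $12,420. Book value $49,682.
Year 8: ⌊$49,682 × 200%/10⌋ = $9,936. Book value $39,746.
Year 9: ⌊$39,746 × 200%/10⌋ = $7,949. Book value $31,797.
Year 10 (final): $31,797 − $26,900 = $4,897. Book value $26,900.

$47,379; $37,903; $30,322; $24,258; $19,406; $15,525; $12,420; $9,936; $7,949; $4,897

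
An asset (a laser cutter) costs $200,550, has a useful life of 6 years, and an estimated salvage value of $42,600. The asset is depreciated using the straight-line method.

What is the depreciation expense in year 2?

Depreciable base = $200,550 − $42,600 = $157,950.
Annual expense = $157,950 / 6 = $26,325.

$26,325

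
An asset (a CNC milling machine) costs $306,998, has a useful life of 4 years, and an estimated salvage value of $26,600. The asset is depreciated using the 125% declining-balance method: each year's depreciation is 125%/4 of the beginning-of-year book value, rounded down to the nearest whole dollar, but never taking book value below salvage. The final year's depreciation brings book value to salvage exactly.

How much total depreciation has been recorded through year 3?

Depreciable base = $306,998 − $26,600 = $280,398.
Year 1: ⌊$306,998 × 125%/4⌋ = $95,936. Book value $211,062.
Year 2: ⌊$211,062 × 125%/4⌋ = $65,956. Book value $145,106.
Year 3: ⌊$145,106 × 125%/4⌋ = $45,345. Book value $99,761.
Accumulated through year 3 = $306,998 − $99,761 = $207,237.

$207,237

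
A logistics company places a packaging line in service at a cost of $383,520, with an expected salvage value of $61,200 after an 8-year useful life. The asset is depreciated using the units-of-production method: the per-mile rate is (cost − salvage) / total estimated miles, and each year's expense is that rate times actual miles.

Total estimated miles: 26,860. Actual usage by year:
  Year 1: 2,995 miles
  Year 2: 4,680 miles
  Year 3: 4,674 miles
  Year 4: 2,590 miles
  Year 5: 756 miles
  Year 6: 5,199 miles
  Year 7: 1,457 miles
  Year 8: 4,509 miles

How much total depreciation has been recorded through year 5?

Depreciable base = $383,520 − $61,200 = $322,320.
Rate = $322,320 / 26,860 miles = $12 per mile.
Year 1: 2,995 × $12 = $35,940. Book value $347,580.
Year 2: 4,680 × $12 = $56,160. Book value $291,420.
Year 3: 4,674 × $12 = $56,088. Book value $235,332.
Year 4: 2,590 × $12 = $31,080. Book value $204,252.
Year 5: 756 × $12 = $9,072. Book value $195,180.
Accumulated through year 5 = $383,520 − $195,180 = $188,340.

$188,340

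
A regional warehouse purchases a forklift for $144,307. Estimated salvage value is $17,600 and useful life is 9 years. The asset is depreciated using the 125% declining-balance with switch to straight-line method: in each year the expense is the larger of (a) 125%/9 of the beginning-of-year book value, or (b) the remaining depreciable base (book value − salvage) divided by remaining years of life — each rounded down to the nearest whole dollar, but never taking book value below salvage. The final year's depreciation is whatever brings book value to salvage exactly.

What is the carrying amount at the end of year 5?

Depreciable base = $144,307 − $17,600 = $126,707.
Year 1: DB = ⌊$144,307 × 125%/9⌋ = $20,042; SL = ⌊$126,707/9⌋ = $14,078 → take DB $20,042. Book value $124,265.
Year 2: DB = ⌊$124,265 × 125%/9⌋ = $17,259; SL = ⌊$106,665/8⌋ = $13,333 → take DB $17,259. Book value $107,006.
Year 3: DB = ⌊$107,006 × 125%/9⌋ = $14,861; SL = ⌊$89,406/7⌋ = $12,772 → take DB $14,861. Book value $92,145.
Year 4: DB = ⌊$92,145 × 125%/9⌋ = $12,797; SL = ⌊$74,545/6⌋ = $12,424 → take DB $12,797. Book value $79,348.
Year 5: DB = ⌊$79,348 × 125%/9⌋ = $11,020; SL = ⌊$61,748/5⌋ = $12,349 → take SL $12,349. Book value $66,999.

$66,999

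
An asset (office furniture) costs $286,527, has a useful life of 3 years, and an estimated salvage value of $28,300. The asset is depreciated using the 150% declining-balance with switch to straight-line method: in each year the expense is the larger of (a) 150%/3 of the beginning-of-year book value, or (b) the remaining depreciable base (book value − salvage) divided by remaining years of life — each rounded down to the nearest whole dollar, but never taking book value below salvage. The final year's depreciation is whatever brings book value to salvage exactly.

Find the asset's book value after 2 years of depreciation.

$71,632

Depreciable base = $286,527 − $28,300 = $258,227.
Year 1: DB = ⌊$286,527 × 150%/3⌋ = $143,263; SL = ⌊$258,227/3⌋ = $86,075 → take DB $143,263. Book value $143,264.
Year 2: DB = ⌊$143,264 × 150%/3⌋ = $71,632; SL = ⌊$114,964/2⌋ = $57,482 → take DB $71,632. Book value $71,632.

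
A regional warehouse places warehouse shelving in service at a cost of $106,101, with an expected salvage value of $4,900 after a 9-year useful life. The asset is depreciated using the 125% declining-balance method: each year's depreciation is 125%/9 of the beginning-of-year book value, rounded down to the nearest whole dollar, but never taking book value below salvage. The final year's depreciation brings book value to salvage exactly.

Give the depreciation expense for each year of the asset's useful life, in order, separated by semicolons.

Depreciable base = $106,101 − $4,900 = $101,201.
Year 1: ⌊$106,101 × 125%/9⌋ = $14,736. Book value $91,365.
Year 2: ⌊$91,365 × 125%/9⌋ = $12,689. Book value $78,676.
Year 3: ⌊$78,676 × 125%/9⌋ = $10,927. Book value $67,749.
Year 4: ⌊$67,749 × 125%/9⌋ = $9,409. Book value $58,340.
Year 5: ⌊$58,340 × 125%/9⌋ = $8,102. Book value $50,238.
Year 6: ⌊$50,238 × 125%/9⌋ = $6,977. Book value $43,261.
Year 7: ⌊$43,261 × 125%/9⌋ = $6,008. Book value $37,253.
Year 8: ⌊$37,253 × 125%/9⌋ = $5,174. Book value $32,079.
Year 9 (final): $32,079 − $4,900 = $27,179. Book value $4,900.

$14,736; $12,689; $10,927; $9,409; $8,102; $6,977; $6,008; $5,174; $27,179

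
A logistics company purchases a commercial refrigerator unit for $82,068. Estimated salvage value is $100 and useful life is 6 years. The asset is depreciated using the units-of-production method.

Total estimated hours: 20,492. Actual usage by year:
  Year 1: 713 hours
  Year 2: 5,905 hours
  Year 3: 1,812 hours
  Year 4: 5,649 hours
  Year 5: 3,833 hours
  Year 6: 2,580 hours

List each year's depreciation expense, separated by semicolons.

Depreciable base = $82,068 − $100 = $81,968.
Rate = $81,968 / 20,492 hours = $4 per hour.
Year 1: 713 × $4 = $2,852. Book value $79,216.
Year 2: 5,905 × $4 = $23,620. Book value $55,596.
Year 3: 1,812 × $4 = $7,248. Book value $48,348.
Year 4: 5,649 × $4 = $22,596. Book value $25,752.
Year 5: 3,833 × $4 = $15,332. Book value $10,420.
Year 6: 2,580 × $4 = $10,320. Book value $100.

$2,852; $23,620; $7,248; $22,596; $15,332; $10,320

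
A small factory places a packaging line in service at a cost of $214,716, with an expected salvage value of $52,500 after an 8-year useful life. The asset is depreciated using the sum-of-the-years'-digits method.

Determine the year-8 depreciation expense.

Depreciable base = $214,716 − $52,500 = $162,216.
Sum of the years' digits = 8+7+6+5+4+3+2+1 = 36.
Year 1: $162,216 × 8/36 = $36,048. Book value $178,668.
Year 2: $162,216 × 7/36 = $31,542. Book value $147,126.
Year 3: $162,216 × 6/36 = $27,036. Book value $120,090.
Year 4: $162,216 × 5/36 = $22,530. Book value $97,560.
Year 5: $162,216 × 4/36 = $18,024. Book value $79,536.
Year 6: $162,216 × 3/36 = $13,518. Book value $66,018.
Year 7: $162,216 × 2/36 = $9,012. Book value $57,006.
Year 8: $162,216 × 1/36 = $4,506. Book value $52,500.

$4,506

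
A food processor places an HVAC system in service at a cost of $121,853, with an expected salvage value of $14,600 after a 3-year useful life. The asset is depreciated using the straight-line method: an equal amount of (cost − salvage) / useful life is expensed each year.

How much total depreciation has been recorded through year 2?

Depreciable base = $121,853 − $14,600 = $107,253.
Annual expense = $107,253 / 3 = $35,751.
End of year 1: book value $86,102.
End of year 2: book value $50,351.
Accumulated through year 2 = $121,853 − $50,351 = $71,502.

$71,502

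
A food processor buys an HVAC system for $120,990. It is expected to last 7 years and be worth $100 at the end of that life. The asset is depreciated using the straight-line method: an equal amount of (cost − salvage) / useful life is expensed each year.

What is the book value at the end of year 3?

$69,180

Depreciable base = $120,990 − $100 = $120,890.
Annual expense = $120,890 / 7 = $17,270.
End of year 1: book value $103,720.
End of year 2: book value $86,450.
End of year 3: book value $69,180.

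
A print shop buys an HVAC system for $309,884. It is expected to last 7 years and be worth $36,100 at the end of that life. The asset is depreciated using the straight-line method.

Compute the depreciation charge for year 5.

$39,112

Depreciable base = $309,884 − $36,100 = $273,784.
Annual expense = $273,784 / 7 = $39,112.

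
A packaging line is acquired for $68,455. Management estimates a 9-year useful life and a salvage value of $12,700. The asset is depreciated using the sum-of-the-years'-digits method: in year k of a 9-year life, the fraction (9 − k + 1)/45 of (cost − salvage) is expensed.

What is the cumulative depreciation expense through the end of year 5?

$43,365

Depreciable base = $68,455 − $12,700 = $55,755.
Sum of the years' digits = 9+8+7+6+5+4+3+2+1 = 45.
Year 1: $55,755 × 9/45 = $11,151. Book value $57,304.
Year 2: $55,755 × 8/45 = $9,912. Book value $47,392.
Year 3: $55,755 × 7/45 = $8,673. Book value $38,719.
Year 4: $55,755 × 6/45 = $7,434. Book value $31,285.
Year 5: $55,755 × 5/45 = $6,195. Book value $25,090.
Accumulated through year 5 = $68,455 − $25,090 = $43,365.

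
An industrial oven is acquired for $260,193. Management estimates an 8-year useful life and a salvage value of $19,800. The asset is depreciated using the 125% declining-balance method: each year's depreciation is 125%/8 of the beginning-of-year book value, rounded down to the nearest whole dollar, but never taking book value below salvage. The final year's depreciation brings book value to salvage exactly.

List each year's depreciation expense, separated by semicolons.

$40,655; $34,302; $28,943; $24,420; $20,605; $17,385; $14,669; $59,414

Depreciable base = $260,193 − $19,800 = $240,393.
Year 1: ⌊$260,193 × 125%/8⌋ = $40,655. Book value $219,538.
Year 2: ⌊$219,538 × 125%/8⌋ = $34,302. Book value $185,236.
Year 3: ⌊$185,236 × 125%/8⌋ = $28,943. Book value $156,293.
Year 4: ⌊$156,293 × 125%/8⌋ = $24,420. Book value $131,873.
Year 5: ⌊$131,873 × 125%/8⌋ = $20,605. Book value $111,268.
Year 6: ⌊$111,268 × 125%/8⌋ = $17,385. Book value $93,883.
Year 7: ⌊$93,883 × 125%/8⌋ = $14,669. Book value $79,214.
Year 8 (final): $79,214 − $19,800 = $59,414. Book value $19,800.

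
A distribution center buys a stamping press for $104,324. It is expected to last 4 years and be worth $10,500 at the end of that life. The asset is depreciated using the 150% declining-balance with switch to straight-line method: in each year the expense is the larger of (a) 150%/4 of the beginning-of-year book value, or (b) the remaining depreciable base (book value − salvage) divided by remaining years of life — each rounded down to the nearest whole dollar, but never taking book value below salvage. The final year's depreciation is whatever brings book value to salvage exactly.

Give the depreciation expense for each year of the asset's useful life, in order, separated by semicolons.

$39,121; $24,451; $15,282; $14,970

Depreciable base = $104,324 − $10,500 = $93,824.
Year 1: DB = ⌊$104,324 × 150%/4⌋ = $39,121; SL = ⌊$93,824/4⌋ = $23,456 → take DB $39,121. Book value $65,203.
Year 2: DB = ⌊$65,203 × 150%/4⌋ = $24,451; SL = ⌊$54,703/3⌋ = $18,234 → take DB $24,451. Book value $40,752.
Year 3: DB = ⌊$40,752 × 150%/4⌋ = $15,282; SL = ⌊$30,252/2⌋ = $15,126 → take DB $15,282. Book value $25,470.
Year 4 (final): $25,470 − $10,500 = $14,970. Book value $10,500.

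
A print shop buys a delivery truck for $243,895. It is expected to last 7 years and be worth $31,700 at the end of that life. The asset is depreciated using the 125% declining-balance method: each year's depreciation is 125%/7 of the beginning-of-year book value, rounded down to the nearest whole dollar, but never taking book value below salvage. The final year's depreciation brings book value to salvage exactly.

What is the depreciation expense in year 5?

$19,828

Depreciable base = $243,895 − $31,700 = $212,195.
Year 1: ⌊$243,895 × 125%/7⌋ = $43,552. Book value $200,343.
Year 2: ⌊$200,343 × 125%/7⌋ = $35,775. Book value $164,568.
Year 3: ⌊$164,568 × 125%/7⌋ = $29,387. Book value $135,181.
Year 4: ⌊$135,181 × 125%/7⌋ = $24,139. Book value $111,042.
Year 5: ⌊$111,042 × 125%/7⌋ = $19,828. Book value $91,214.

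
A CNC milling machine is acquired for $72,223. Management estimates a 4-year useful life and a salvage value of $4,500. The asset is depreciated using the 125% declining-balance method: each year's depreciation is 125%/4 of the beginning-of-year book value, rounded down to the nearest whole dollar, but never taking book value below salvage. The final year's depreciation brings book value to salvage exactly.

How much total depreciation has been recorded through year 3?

$48,753

Depreciable base = $72,223 − $4,500 = $67,723.
Year 1: ⌊$72,223 × 125%/4⌋ = $22,569. Book value $49,654.
Year 2: ⌊$49,654 × 125%/4⌋ = $15,516. Book value $34,138.
Year 3: ⌊$34,138 × 125%/4⌋ = $10,668. Book value $23,470.
Accumulated through year 3 = $72,223 − $23,470 = $48,753.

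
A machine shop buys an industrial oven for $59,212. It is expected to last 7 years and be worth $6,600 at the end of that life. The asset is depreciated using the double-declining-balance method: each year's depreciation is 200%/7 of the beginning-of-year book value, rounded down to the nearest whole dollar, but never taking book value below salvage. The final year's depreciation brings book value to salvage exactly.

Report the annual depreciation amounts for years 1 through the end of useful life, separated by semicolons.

$16,917; $12,084; $8,631; $6,165; $4,404; $3,146; $1,265

Depreciable base = $59,212 − $6,600 = $52,612.
Year 1: ⌊$59,212 × 200%/7⌋ = $16,917. Book value $42,295.
Year 2: ⌊$42,295 × 200%/7⌋ = $12,084. Book value $30,211.
Year 3: ⌊$30,211 × 200%/7⌋ = $8,631. Book value $21,580.
Year 4: ⌊$21,580 × 200%/7⌋ = $6,165. Book value $15,415.
Year 5: ⌊$15,415 × 200%/7⌋ = $4,404. Book value $11,011.
Year 6: ⌊$11,011 × 200%/7⌋ = $3,146. Book value $7,865.
Year 7 (final): $7,865 − $6,600 = $1,265. Book value $6,600.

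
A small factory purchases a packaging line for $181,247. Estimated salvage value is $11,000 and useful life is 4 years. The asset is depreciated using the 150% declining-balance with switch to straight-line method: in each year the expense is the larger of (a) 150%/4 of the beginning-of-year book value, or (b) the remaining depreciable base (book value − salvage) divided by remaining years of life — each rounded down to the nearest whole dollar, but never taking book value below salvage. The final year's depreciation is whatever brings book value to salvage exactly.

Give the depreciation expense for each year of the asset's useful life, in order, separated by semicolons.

$67,967; $42,480; $29,900; $29,900

Depreciable base = $181,247 − $11,000 = $170,247.
Year 1: DB = ⌊$181,247 × 150%/4⌋ = $67,967; SL = ⌊$170,247/4⌋ = $42,561 → take DB $67,967. Book value $113,280.
Year 2: DB = ⌊$113,280 × 150%/4⌋ = $42,480; SL = ⌊$102,280/3⌋ = $34,093 → take DB $42,480. Book value $70,800.
Year 3: DB = ⌊$70,800 × 150%/4⌋ = $26,550; SL = ⌊$59,800/2⌋ = $29,900 → take SL $29,900. Book value $40,900.
Year 4 (final): $40,900 − $11,000 = $29,900. Book value $11,000.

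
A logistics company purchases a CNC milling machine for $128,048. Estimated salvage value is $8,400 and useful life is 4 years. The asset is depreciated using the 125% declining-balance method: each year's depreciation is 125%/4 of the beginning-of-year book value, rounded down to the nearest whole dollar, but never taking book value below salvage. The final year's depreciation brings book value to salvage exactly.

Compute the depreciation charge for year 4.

$33,210

Depreciable base = $128,048 − $8,400 = $119,648.
Year 1: ⌊$128,048 × 125%/4⌋ = $40,015. Book value $88,033.
Year 2: ⌊$88,033 × 125%/4⌋ = $27,510. Book value $60,523.
Year 3: ⌊$60,523 × 125%/4⌋ = $18,913. Book value $41,610.
Year 4 (final): $41,610 − $8,400 = $33,210. Book value $8,400.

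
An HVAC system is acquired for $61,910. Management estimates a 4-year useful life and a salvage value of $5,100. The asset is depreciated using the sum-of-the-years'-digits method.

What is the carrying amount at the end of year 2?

$22,143

Depreciable base = $61,910 − $5,100 = $56,810.
Sum of the years' digits = 4+3+2+1 = 10.
Year 1: $56,810 × 4/10 = $22,724. Book value $39,186.
Year 2: $56,810 × 3/10 = $17,043. Book value $22,143.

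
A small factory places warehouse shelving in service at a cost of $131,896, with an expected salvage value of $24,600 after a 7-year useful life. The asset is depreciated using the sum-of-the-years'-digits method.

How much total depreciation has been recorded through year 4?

$84,304

Depreciable base = $131,896 − $24,600 = $107,296.
Sum of the years' digits = 7+6+5+4+3+2+1 = 28.
Year 1: $107,296 × 7/28 = $26,824. Book value $105,072.
Year 2: $107,296 × 6/28 = $22,992. Book value $82,080.
Year 3: $107,296 × 5/28 = $19,160. Book value $62,920.
Year 4: $107,296 × 4/28 = $15,328. Book value $47,592.
Accumulated through year 4 = $131,896 − $47,592 = $84,304.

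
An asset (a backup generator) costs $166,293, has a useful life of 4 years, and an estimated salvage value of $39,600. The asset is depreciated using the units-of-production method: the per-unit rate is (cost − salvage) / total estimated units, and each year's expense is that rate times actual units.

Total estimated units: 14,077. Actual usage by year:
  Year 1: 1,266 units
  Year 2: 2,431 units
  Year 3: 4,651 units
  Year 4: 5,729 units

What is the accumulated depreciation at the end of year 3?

$75,132

Depreciable base = $166,293 − $39,600 = $126,693.
Rate = $126,693 / 14,077 units = $9 per unit.
Year 1: 1,266 × $9 = $11,394. Book value $154,899.
Year 2: 2,431 × $9 = $21,879. Book value $133,020.
Year 3: 4,651 × $9 = $41,859. Book value $91,161.
Accumulated through year 3 = $166,293 − $91,161 = $75,132.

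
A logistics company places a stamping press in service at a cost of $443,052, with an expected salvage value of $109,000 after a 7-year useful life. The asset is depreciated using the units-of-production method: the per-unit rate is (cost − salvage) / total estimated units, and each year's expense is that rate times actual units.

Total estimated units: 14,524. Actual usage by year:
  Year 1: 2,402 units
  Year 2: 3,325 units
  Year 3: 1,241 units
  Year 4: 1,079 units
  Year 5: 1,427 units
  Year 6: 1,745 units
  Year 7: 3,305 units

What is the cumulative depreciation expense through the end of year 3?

Depreciable base = $443,052 − $109,000 = $334,052.
Rate = $334,052 / 14,524 units = $23 per unit.
Year 1: 2,402 × $23 = $55,246. Book value $387,806.
Year 2: 3,325 × $23 = $76,475. Book value $311,331.
Year 3: 1,241 × $23 = $28,543. Book value $282,788.
Accumulated through year 3 = $443,052 − $282,788 = $160,264.

$160,264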